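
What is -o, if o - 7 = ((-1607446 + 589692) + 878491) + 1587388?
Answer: -1448132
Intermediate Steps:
o = 1448132 (o = 7 + (((-1607446 + 589692) + 878491) + 1587388) = 7 + ((-1017754 + 878491) + 1587388) = 7 + (-139263 + 1587388) = 7 + 1448125 = 1448132)
-o = -1*1448132 = -1448132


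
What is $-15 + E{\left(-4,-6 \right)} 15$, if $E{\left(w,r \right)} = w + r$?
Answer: $-165$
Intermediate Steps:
$E{\left(w,r \right)} = r + w$
$-15 + E{\left(-4,-6 \right)} 15 = -15 + \left(-6 - 4\right) 15 = -15 - 150 = -165$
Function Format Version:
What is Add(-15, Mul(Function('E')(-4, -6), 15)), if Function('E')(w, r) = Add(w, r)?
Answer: -165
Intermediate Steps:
Function('E')(w, r) = Add(r, w)
Add(-15, Mul(Function('E')(-4, -6), 15)) = Add(-15, Mul(Add(-6, -4), 15)) = Add(-15, Mul(-10, 15)) = Add(-15, -150) = -165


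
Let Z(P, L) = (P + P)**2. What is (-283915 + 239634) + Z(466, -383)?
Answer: 824343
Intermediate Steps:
Z(P, L) = 4*P**2 (Z(P, L) = (2*P)**2 = 4*P**2)
(-283915 + 239634) + Z(466, -383) = (-283915 + 239634) + 4*466**2 = -44281 + 4*217156 = -44281 + 868624 = 824343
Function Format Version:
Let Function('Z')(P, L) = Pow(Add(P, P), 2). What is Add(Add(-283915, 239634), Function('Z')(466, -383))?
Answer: 824343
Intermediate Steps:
Function('Z')(P, L) = Mul(4, Pow(P, 2)) (Function('Z')(P, L) = Pow(Mul(2, P), 2) = Mul(4, Pow(P, 2)))
Add(Add(-283915, 239634), Function('Z')(466, -383)) = Add(Add(-283915, 239634), Mul(4, Pow(466, 2))) = Add(-44281, Mul(4, 217156)) = Add(-44281, 868624) = 824343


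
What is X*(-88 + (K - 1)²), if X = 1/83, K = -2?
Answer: -79/83 ≈ -0.95181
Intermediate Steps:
X = 1/83 ≈ 0.012048
X*(-88 + (K - 1)²) = (-88 + (-2 - 1)²)/83 = (-88 + (-3)²)/83 = (-88 + 9)/83 = (1/83)*(-79) = -79/83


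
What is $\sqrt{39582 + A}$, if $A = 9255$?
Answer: $\sqrt{48837} \approx 220.99$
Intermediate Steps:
$\sqrt{39582 + A} = \sqrt{39582 + 9255} = \sqrt{48837}$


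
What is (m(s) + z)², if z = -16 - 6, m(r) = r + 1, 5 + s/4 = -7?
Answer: 4761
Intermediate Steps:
s = -48 (s = -20 + 4*(-7) = -20 - 28 = -48)
m(r) = 1 + r
z = -22
(m(s) + z)² = ((1 - 48) - 22)² = (-47 - 22)² = (-69)² = 4761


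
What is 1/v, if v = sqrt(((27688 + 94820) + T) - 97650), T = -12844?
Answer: sqrt(12014)/12014 ≈ 0.0091234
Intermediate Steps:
v = sqrt(12014) (v = sqrt(((27688 + 94820) - 12844) - 97650) = sqrt((122508 - 12844) - 97650) = sqrt(109664 - 97650) = sqrt(12014) ≈ 109.61)
1/v = 1/(sqrt(12014)) = sqrt(12014)/12014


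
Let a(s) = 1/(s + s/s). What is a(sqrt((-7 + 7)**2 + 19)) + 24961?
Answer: 449297/18 + sqrt(19)/18 ≈ 24961.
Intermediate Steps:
a(s) = 1/(1 + s) (a(s) = 1/(s + 1) = 1/(1 + s))
a(sqrt((-7 + 7)**2 + 19)) + 24961 = 1/(1 + sqrt((-7 + 7)**2 + 19)) + 24961 = 1/(1 + sqrt(0**2 + 19)) + 24961 = 1/(1 + sqrt(0 + 19)) + 24961 = 1/(1 + sqrt(19)) + 24961 = 24961 + 1/(1 + sqrt(19))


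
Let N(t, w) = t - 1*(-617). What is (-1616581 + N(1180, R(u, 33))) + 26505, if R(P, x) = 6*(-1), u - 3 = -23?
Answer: -1588279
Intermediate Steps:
u = -20 (u = 3 - 23 = -20)
R(P, x) = -6
N(t, w) = 617 + t (N(t, w) = t + 617 = 617 + t)
(-1616581 + N(1180, R(u, 33))) + 26505 = (-1616581 + (617 + 1180)) + 26505 = (-1616581 + 1797) + 26505 = -1614784 + 26505 = -1588279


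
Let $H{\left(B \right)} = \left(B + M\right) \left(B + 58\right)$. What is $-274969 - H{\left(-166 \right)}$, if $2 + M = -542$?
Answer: $-351649$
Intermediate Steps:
$M = -544$ ($M = -2 - 542 = -544$)
$H{\left(B \right)} = \left(-544 + B\right) \left(58 + B\right)$ ($H{\left(B \right)} = \left(B - 544\right) \left(B + 58\right) = \left(-544 + B\right) \left(58 + B\right)$)
$-274969 - H{\left(-166 \right)} = -274969 - \left(-31552 + \left(-166\right)^{2} - -80676\right) = -274969 - \left(-31552 + 27556 + 80676\right) = -274969 - 76680 = -351649$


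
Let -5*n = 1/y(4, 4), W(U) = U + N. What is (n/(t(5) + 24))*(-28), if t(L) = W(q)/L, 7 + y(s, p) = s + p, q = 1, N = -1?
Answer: 7/30 ≈ 0.23333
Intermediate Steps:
W(U) = -1 + U (W(U) = U - 1 = -1 + U)
y(s, p) = -7 + p + s (y(s, p) = -7 + (s + p) = -7 + (p + s) = -7 + p + s)
t(L) = 0 (t(L) = (-1 + 1)/L = 0/L = 0)
n = -⅕ (n = -1/(5*(-7 + 4 + 4)) = -⅕/1 = -⅕*1 = -⅕ ≈ -0.20000)
(n/(t(5) + 24))*(-28) = -1/(5*(0 + 24))*(-28) = -⅕/24*(-28) = -⅕*1/24*(-28) = -1/120*(-28) = 7/30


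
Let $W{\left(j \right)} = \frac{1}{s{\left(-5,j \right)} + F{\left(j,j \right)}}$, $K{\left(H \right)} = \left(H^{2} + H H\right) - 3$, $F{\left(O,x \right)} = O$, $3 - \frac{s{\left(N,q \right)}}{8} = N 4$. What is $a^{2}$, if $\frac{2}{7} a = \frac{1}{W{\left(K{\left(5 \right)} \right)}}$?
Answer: $\frac{2614689}{4} \approx 6.5367 \cdot 10^{5}$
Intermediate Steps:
$s{\left(N,q \right)} = 24 - 32 N$ ($s{\left(N,q \right)} = 24 - 8 N 4 = 24 - 8 \cdot 4 N = 24 - 32 N$)
$K{\left(H \right)} = -3 + 2 H^{2}$ ($K{\left(H \right)} = \left(H^{2} + H^{2}\right) - 3 = 2 H^{2} - 3 = -3 + 2 H^{2}$)
$W{\left(j \right)} = \frac{1}{184 + j}$ ($W{\left(j \right)} = \frac{1}{\left(24 - -160\right) + j} = \frac{1}{\left(24 + 160\right) + j} = \frac{1}{184 + j}$)
$a = \frac{1617}{2}$ ($a = \frac{7}{2 \frac{1}{184 - \left(3 - 2 \cdot 5^{2}\right)}} = \frac{7}{2 \frac{1}{184 + \left(-3 + 2 \cdot 25\right)}} = \frac{7}{2 \frac{1}{184 + \left(-3 + 50\right)}} = \frac{7}{2 \frac{1}{184 + 47}} = \frac{7}{2 \cdot \frac{1}{231}} = \frac{7 \frac{1}{\frac{1}{231}}}{2} = \frac{7}{2} \cdot 231 = \frac{1617}{2} \approx 808.5$)
$a^{2} = \left(\frac{1617}{2}\right)^{2} = \frac{2614689}{4}$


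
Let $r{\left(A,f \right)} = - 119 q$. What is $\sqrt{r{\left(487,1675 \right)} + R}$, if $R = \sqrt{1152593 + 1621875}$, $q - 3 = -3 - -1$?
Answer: $\sqrt{-119 + 2 \sqrt{693617}} \approx 39.328$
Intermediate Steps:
$q = 1$ ($q = 3 - 2 = 1$)
$r{\left(A,f \right)} = -119$ ($r{\left(A,f \right)} = \left(-119\right) 1 = -119$)
$R = 2 \sqrt{693617}$ ($R = \sqrt{2774468} = 2 \sqrt{693617} \approx 1665.7$)
$\sqrt{r{\left(487,1675 \right)} + R} = \sqrt{-119 + 2 \sqrt{693617}}$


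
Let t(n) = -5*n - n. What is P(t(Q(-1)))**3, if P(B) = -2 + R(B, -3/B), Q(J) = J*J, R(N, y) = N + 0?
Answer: -512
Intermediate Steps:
R(N, y) = N
Q(J) = J**2
t(n) = -6*n
P(B) = -2 + B
P(t(Q(-1)))**3 = (-2 - 6*(-1)**2)**3 = (-2 - 6*1)**3 = (-2 - 6)**3 = (-8)**3 = -512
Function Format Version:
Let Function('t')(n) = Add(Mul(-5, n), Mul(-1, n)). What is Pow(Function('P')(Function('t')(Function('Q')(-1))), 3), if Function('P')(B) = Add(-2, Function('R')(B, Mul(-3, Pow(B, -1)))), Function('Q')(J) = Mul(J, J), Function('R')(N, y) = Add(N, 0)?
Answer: -512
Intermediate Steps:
Function('R')(N, y) = N
Function('Q')(J) = Pow(J, 2)
Function('t')(n) = Mul(-6, n)
Function('P')(B) = Add(-2, B)
Pow(Function('P')(Function('t')(Function('Q')(-1))), 3) = Pow(Add(-2, Mul(-6, Pow(-1, 2))), 3) = Pow(Add(-2, Mul(-6, 1)), 3) = Pow(Add(-2, -6), 3) = Pow(-8, 3) = -512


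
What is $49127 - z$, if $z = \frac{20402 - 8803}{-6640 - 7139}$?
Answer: $\frac{676932532}{13779} \approx 49128.0$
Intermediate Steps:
$z = - \frac{11599}{13779}$ ($z = \frac{11599}{-6640 - 7139} = \frac{11599}{-13779} = 11599 \left(- \frac{1}{13779}\right) = - \frac{11599}{13779} \approx -0.84179$)
$49127 - z = 49127 - - \frac{11599}{13779} = 49127 + \frac{11599}{13779} = \frac{676932532}{13779}$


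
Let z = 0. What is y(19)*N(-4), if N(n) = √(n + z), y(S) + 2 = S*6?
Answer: 224*I ≈ 224.0*I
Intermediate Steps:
y(S) = -2 + 6*S (y(S) = -2 + S*6 = -2 + 6*S)
N(n) = √n (N(n) = √(n + 0) = √n)
y(19)*N(-4) = (-2 + 6*19)*√(-4) = (-2 + 114)*(2*I) = 112*(2*I) = 224*I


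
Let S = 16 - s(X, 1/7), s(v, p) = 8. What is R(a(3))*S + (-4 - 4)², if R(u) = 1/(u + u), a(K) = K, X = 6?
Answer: 196/3 ≈ 65.333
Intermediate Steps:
S = 8 (S = 16 - 1*8 = 16 - 8 = 8)
R(u) = 1/(2*u)
R(a(3))*S + (-4 - 4)² = ((½)/3)*8 + (-4 - 4)² = ((½)*(⅓))*8 + (-8)² = (⅙)*8 + 64 = 4/3 + 64 = 196/3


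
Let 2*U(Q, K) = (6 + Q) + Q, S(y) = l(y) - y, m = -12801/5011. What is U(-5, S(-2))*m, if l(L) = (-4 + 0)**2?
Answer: 25602/5011 ≈ 5.1092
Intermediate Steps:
l(L) = 16 (l(L) = (-4)**2 = 16)
m = -12801/5011 (m = -12801*1/5011 = -12801/5011 ≈ -2.5546)
S(y) = 16 - y
U(Q, K) = 3 + Q (U(Q, K) = ((6 + Q) + Q)/2 = (6 + 2*Q)/2 = 3 + Q)
U(-5, S(-2))*m = (3 - 5)*(-12801/5011) = -2*(-12801/5011) = 25602/5011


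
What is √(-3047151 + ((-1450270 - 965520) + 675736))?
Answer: I*√4787205 ≈ 2188.0*I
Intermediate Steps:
√(-3047151 + ((-1450270 - 965520) + 675736)) = √(-3047151 + (-2415790 + 675736)) = √(-3047151 - 1740054) = √(-4787205) = I*√4787205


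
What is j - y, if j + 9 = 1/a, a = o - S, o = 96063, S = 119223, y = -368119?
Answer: 8525427599/23160 ≈ 3.6811e+5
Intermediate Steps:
a = -23160 (a = 96063 - 1*119223 = 96063 - 119223 = -23160)
j = -208441/23160 (j = -9 + 1/(-23160) = -9 - 1/23160 = -208441/23160 ≈ -9.0000)
j - y = -208441/23160 - 1*(-368119) = -208441/23160 + 368119 = 8525427599/23160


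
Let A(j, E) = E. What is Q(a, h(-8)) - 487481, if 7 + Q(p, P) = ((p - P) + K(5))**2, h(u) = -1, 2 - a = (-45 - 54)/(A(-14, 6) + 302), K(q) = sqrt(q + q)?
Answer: -382174103/784 + 93*sqrt(10)/14 ≈ -4.8745e+5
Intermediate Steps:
K(q) = sqrt(2)*sqrt(q) (K(q) = sqrt(2*q) = sqrt(2)*sqrt(q))
a = 65/28 (a = 2 - (-45 - 54)/(6 + 302) = 2 - (-99)/308 = 2 - 1*(-9/28) = 2 + 9/28 = 65/28 ≈ 2.3214)
Q(p, P) = -7 + (p + sqrt(10) - P)**2 (Q(p, P) = -7 + ((p - P) + sqrt(2)*sqrt(5))**2 = -7 + ((p - P) + sqrt(10))**2 = -7 + (p + sqrt(10) - P)**2)
Q(a, h(-8)) - 487481 = (-7 + (65/28 + sqrt(10) - 1*(-1))**2) - 487481 = (-7 + (65/28 + sqrt(10) + 1)**2) - 487481 = (-7 + (93/28 + sqrt(10))**2) - 487481 = -487488 + (93/28 + sqrt(10))**2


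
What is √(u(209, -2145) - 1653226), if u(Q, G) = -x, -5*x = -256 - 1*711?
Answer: I*√41335485/5 ≈ 1285.9*I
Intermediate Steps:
x = 967/5 (x = -(-256 - 1*711)/5 = -(-256 - 711)/5 = -⅕*(-967) = 967/5 ≈ 193.40)
u(Q, G) = -967/5 (u(Q, G) = -1*967/5 = -967/5)
√(u(209, -2145) - 1653226) = √(-967/5 - 1653226) = √(-8267097/5) = I*√41335485/5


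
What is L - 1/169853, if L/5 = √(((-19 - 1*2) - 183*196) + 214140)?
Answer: -1/169853 + 5*√178251 ≈ 2111.0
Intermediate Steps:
L = 5*√178251 (L = 5*√(((-19 - 1*2) - 183*196) + 214140) = 5*√(((-19 - 2) - 35868) + 214140) = 5*√((-21 - 35868) + 214140) = 5*√(-35889 + 214140) = 5*√178251 ≈ 2111.0)
L - 1/169853 = 5*√178251 - 1/169853 = -1/169853 + 5*√178251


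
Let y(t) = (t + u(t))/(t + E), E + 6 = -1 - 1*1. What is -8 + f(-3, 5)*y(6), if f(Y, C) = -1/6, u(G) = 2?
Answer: -22/3 ≈ -7.3333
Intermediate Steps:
E = -8 (E = -6 + (-1 - 1*1) = -6 + (-1 - 1) = -6 - 2 = -8)
y(t) = (2 + t)/(-8 + t) (y(t) = (t + 2)/(t - 8) = (2 + t)/(-8 + t))
f(Y, C) = -⅙ (f(Y, C) = -1*⅙ = -⅙)
-8 + f(-3, 5)*y(6) = -8 - (2 + 6)/(6*(-8 + 6)) = -8 - 8/(6*(-2)) = -8 - (-1)*8/12 = -8 - ⅙*(-4) = -8 + ⅔ = -22/3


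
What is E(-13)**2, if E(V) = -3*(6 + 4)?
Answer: 900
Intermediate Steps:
E(V) = -30 (E(V) = -3*10 = -30)
E(-13)**2 = (-30)**2 = 900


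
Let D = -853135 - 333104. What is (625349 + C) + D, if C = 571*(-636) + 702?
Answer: -923344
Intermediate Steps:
D = -1186239
C = -362454 (C = -363156 + 702 = -362454)
(625349 + C) + D = (625349 - 362454) - 1186239 = 262895 - 1186239 = -923344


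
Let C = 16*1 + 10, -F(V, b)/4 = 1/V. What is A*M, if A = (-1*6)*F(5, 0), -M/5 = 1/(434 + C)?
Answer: -6/115 ≈ -0.052174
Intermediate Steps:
F(V, b) = -4/V
C = 26 (C = 16 + 10 = 26)
M = -1/92 (M = -5/(434 + 26) = -5/460 = -5*1/460 = -1/92 ≈ -0.010870)
A = 24/5 (A = (-1*6)*(-4/5) = -(-24)/5 = -6*(-⅘) = 24/5 ≈ 4.8000)
A*M = (24/5)*(-1/92) = -6/115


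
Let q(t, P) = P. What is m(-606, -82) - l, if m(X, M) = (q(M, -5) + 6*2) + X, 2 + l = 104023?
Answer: -104620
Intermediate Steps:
l = 104021 (l = -2 + 104023 = 104021)
m(X, M) = 7 + X (m(X, M) = (-5 + 6*2) + X = (-5 + 12) + X = 7 + X)
m(-606, -82) - l = (7 - 606) - 1*104021 = -599 - 104021 = -104620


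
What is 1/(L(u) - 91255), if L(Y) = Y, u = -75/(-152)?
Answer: -152/13870685 ≈ -1.0958e-5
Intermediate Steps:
u = 75/152 (u = -75*(-1/152) = 75/152 ≈ 0.49342)
1/(L(u) - 91255) = 1/(75/152 - 91255) = 1/(-13870685/152) = -152/13870685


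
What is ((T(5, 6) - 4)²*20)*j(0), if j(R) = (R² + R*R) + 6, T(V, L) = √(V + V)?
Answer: 3120 - 960*√10 ≈ 84.214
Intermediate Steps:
T(V, L) = √2*√V (T(V, L) = √(2*V) = √2*√V)
j(R) = 6 + 2*R² (j(R) = (R² + R²) + 6 = 2*R² + 6 = 6 + 2*R²)
((T(5, 6) - 4)²*20)*j(0) = ((√2*√5 - 4)²*20)*(6 + 2*0²) = ((√10 - 4)²*20)*(6 + 2*0) = ((-4 + √10)²*20)*(6 + 0) = (20*(-4 + √10)²)*6 = 120*(-4 + √10)²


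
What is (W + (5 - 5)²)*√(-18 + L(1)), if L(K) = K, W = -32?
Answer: -32*I*√17 ≈ -131.94*I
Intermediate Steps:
(W + (5 - 5)²)*√(-18 + L(1)) = (-32 + (5 - 5)²)*√(-18 + 1) = (-32 + 0²)*√(-17) = (-32 + 0)*(I*√17) = -32*I*√17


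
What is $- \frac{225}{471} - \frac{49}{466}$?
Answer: $- \frac{42643}{73162} \approx -0.58286$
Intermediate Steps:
$- \frac{225}{471} - \frac{49}{466} = \left(-225\right) \frac{1}{471} - \frac{49}{466} = - \frac{75}{157} - \frac{49}{466} = - \frac{42643}{73162}$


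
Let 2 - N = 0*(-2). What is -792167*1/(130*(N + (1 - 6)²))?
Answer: -792167/3510 ≈ -225.69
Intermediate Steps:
N = 2 (N = 2 - 0*(-2) = 2 - 1*0 = 2 + 0 = 2)
-792167*1/(130*(N + (1 - 6)²)) = -792167*1/(130*(2 + (1 - 6)²)) = -792167*1/(130*(2 + (-5)²)) = -792167*1/(130*(2 + 25)) = -792167/(27*130) = -792167/3510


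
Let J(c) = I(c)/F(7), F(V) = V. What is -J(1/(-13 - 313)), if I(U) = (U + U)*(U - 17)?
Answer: -5543/371966 ≈ -0.014902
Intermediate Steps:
I(U) = 2*U*(-17 + U) (I(U) = (2*U)*(-17 + U) = 2*U*(-17 + U))
J(c) = 2*c*(-17 + c)/7 (J(c) = (2*c*(-17 + c))/7 = (2*c*(-17 + c))*(⅐) = 2*c*(-17 + c)/7)
-J(1/(-13 - 313)) = -2*(-17 + 1/(-13 - 313))/(7*(-13 - 313)) = -2*(-17 + 1/(-326))/(7*(-326)) = -2*(-1)*(-17 - 1/326)/(7*326) = -2*(-1)*(-5543)/(7*326*326) = -1*5543/371966 = -5543/371966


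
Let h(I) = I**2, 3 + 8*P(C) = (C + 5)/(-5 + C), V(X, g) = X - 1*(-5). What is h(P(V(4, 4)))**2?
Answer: 1/65536 ≈ 1.5259e-5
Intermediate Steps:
V(X, g) = 5 + X (V(X, g) = X + 5 = 5 + X)
P(C) = -3/8 + (5 + C)/(8*(-5 + C)) (P(C) = -3/8 + ((C + 5)/(-5 + C))/8 = -3/8 + ((5 + C)/(-5 + C))/8 = -3/8 + (5 + C)/(8*(-5 + C)))
h(P(V(4, 4)))**2 = (((10 - (5 + 4))/(4*(-5 + (5 + 4))))**2)**2 = (((10 - 1*9)/(4*(-5 + 9)))**2)**2 = (((1/4)*(10 - 9)/4)**2)**2 = (((1/4)*(1/4)*1)**2)**2 = ((1/16)**2)**2 = (1/256)**2 = 1/65536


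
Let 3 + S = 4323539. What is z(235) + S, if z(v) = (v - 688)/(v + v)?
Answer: 2032061467/470 ≈ 4.3235e+6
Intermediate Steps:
S = 4323536 (S = -3 + 4323539 = 4323536)
z(v) = (-688 + v)/(2*v) (z(v) = (-688 + v)/((2*v)) = (-688 + v)*(1/(2*v)) = (-688 + v)/(2*v))
z(235) + S = (1/2)*(-688 + 235)/235 + 4323536 = (1/2)*(1/235)*(-453) + 4323536 = -453/470 + 4323536 = 2032061467/470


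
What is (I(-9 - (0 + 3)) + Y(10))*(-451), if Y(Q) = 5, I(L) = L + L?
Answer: 8569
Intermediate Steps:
I(L) = 2*L
(I(-9 - (0 + 3)) + Y(10))*(-451) = (2*(-9 - (0 + 3)) + 5)*(-451) = (2*(-9 - 1*3) + 5)*(-451) = (2*(-9 - 3) + 5)*(-451) = (2*(-12) + 5)*(-451) = (-24 + 5)*(-451) = -19*(-451) = 8569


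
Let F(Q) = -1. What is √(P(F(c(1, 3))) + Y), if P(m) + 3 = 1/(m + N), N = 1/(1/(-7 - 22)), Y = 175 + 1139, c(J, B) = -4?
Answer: √1179870/30 ≈ 36.207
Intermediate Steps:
Y = 1314
N = -29 (N = 1/(1/(-29)) = 1/(-1/29) = -29)
P(m) = -3 + 1/(-29 + m) (P(m) = -3 + 1/(m - 29) = -3 + 1/(-29 + m))
√(P(F(c(1, 3))) + Y) = √((88 - 3*(-1))/(-29 - 1) + 1314) = √((88 + 3)/(-30) + 1314) = √(-1/30*91 + 1314) = √(-91/30 + 1314) = √(39329/30) = √1179870/30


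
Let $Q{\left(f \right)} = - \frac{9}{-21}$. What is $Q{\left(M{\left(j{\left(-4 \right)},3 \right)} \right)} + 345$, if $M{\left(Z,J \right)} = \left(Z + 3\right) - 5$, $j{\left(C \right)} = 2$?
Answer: $\frac{2418}{7} \approx 345.43$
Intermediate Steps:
$M{\left(Z,J \right)} = -2 + Z$ ($M{\left(Z,J \right)} = \left(3 + Z\right) - 5 = -2 + Z$)
$Q{\left(f \right)} = \frac{3}{7}$ ($Q{\left(f \right)} = \left(-9\right) \left(- \frac{1}{21}\right) = \frac{3}{7}$)
$Q{\left(M{\left(j{\left(-4 \right)},3 \right)} \right)} + 345 = \frac{3}{7} + 345 = \frac{2418}{7}$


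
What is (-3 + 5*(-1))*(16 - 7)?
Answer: -72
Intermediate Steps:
(-3 + 5*(-1))*(16 - 7) = (-3 - 5)*9 = -8*9 = -72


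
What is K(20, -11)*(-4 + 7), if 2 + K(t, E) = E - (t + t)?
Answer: -159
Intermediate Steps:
K(t, E) = -2 + E - 2*t (K(t, E) = -2 + (E - (t + t)) = -2 + (E - 2*t) = -2 + E - 2*t)
K(20, -11)*(-4 + 7) = (-2 - 11 - 2*20)*(-4 + 7) = (-2 - 11 - 40)*3 = -53*3 = -159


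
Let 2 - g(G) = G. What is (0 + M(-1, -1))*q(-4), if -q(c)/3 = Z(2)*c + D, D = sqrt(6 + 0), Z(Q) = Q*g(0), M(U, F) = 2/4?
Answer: 24 - 3*sqrt(6)/2 ≈ 20.326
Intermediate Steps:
M(U, F) = 1/2 (M(U, F) = 2*(1/4) = 1/2)
g(G) = 2 - G
Z(Q) = 2*Q (Z(Q) = Q*(2 - 1*0) = Q*(2 + 0) = Q*2 = 2*Q)
D = sqrt(6) ≈ 2.4495
q(c) = -12*c - 3*sqrt(6) (q(c) = -3*((2*2)*c + sqrt(6)) = -3*(4*c + sqrt(6)) = -3*(sqrt(6) + 4*c) = -12*c - 3*sqrt(6))
(0 + M(-1, -1))*q(-4) = (0 + 1/2)*(-12*(-4) - 3*sqrt(6)) = (48 - 3*sqrt(6))/2 = 24 - 3*sqrt(6)/2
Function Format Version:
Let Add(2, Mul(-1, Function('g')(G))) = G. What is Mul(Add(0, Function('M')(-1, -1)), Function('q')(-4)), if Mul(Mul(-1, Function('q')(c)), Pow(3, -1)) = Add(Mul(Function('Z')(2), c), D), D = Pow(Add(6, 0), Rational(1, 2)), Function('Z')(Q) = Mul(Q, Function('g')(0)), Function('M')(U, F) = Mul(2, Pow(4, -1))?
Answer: Add(24, Mul(Rational(-3, 2), Pow(6, Rational(1, 2)))) ≈ 20.326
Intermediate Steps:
Function('M')(U, F) = Rational(1, 2) (Function('M')(U, F) = Mul(2, Rational(1, 4)) = Rational(1, 2))
Function('g')(G) = Add(2, Mul(-1, G))
Function('Z')(Q) = Mul(2, Q) (Function('Z')(Q) = Mul(Q, Add(2, Mul(-1, 0))) = Mul(Q, Add(2, 0)) = Mul(Q, 2) = Mul(2, Q))
D = Pow(6, Rational(1, 2)) ≈ 2.4495
Function('q')(c) = Add(Mul(-12, c), Mul(-3, Pow(6, Rational(1, 2)))) (Function('q')(c) = Mul(-3, Add(Mul(Mul(2, 2), c), Pow(6, Rational(1, 2)))) = Mul(-3, Add(Mul(4, c), Pow(6, Rational(1, 2)))) = Mul(-3, Add(Pow(6, Rational(1, 2)), Mul(4, c))) = Add(Mul(-12, c), Mul(-3, Pow(6, Rational(1, 2)))))
Mul(Add(0, Function('M')(-1, -1)), Function('q')(-4)) = Mul(Add(0, Rational(1, 2)), Add(Mul(-12, -4), Mul(-3, Pow(6, Rational(1, 2))))) = Mul(Rational(1, 2), Add(48, Mul(-3, Pow(6, Rational(1, 2))))) = Add(24, Mul(Rational(-3, 2), Pow(6, Rational(1, 2))))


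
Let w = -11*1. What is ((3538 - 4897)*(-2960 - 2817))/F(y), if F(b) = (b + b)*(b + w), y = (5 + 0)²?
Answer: 7850943/700 ≈ 11216.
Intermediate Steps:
w = -11
y = 25 (y = 5² = 25)
F(b) = 2*b*(-11 + b) (F(b) = (b + b)*(b - 11) = (2*b)*(-11 + b) = 2*b*(-11 + b))
((3538 - 4897)*(-2960 - 2817))/F(y) = ((3538 - 4897)*(-2960 - 2817))/((2*25*(-11 + 25))) = (-1359*(-5777))/((2*25*14)) = 7850943/700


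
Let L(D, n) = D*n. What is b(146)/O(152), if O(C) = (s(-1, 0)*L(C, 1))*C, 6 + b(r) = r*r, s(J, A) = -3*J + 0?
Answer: 10655/34656 ≈ 0.30745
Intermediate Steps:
s(J, A) = -3*J
b(r) = -6 + r² (b(r) = -6 + r*r = -6 + r²)
O(C) = 3*C² (O(C) = ((-3*(-1))*(C*1))*C = (3*C)*C = 3*C²)
b(146)/O(152) = (-6 + 146²)/((3*152²)) = (-6 + 21316)/((3*23104)) = 21310/69312 = 21310*(1/69312) = 10655/34656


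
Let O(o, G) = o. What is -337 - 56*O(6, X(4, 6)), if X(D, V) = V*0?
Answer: -673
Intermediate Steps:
X(D, V) = 0
-337 - 56*O(6, X(4, 6)) = -337 - 56*6 = -337 - 336 = -673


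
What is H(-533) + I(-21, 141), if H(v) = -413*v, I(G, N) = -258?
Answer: 219871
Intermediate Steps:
H(-533) + I(-21, 141) = -413*(-533) - 258 = 220129 - 258 = 219871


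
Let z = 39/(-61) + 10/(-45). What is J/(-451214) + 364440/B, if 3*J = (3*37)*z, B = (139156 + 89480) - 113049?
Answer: 3343697001701/1060474276566 ≈ 3.1530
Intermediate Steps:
z = -473/549 (z = 39*(-1/61) + 10*(-1/45) = -39/61 - 2/9 = -473/549 ≈ -0.86157)
B = 115587 (B = 228636 - 113049 = 115587)
J = -17501/549 (J = ((3*37)*(-473/549))/3 = (111*(-473/549))/3 = (⅓)*(-17501/183) = -17501/549 ≈ -31.878)
J/(-451214) + 364440/B = -17501/549/(-451214) + 364440/115587 = -17501/549*(-1/451214) + 364440*(1/115587) = 17501/247716486 + 121480/38529 = 3343697001701/1060474276566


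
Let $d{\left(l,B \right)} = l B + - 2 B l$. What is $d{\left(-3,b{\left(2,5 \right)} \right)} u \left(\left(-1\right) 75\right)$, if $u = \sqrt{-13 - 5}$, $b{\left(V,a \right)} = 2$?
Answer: $- 1350 i \sqrt{2} \approx - 1909.2 i$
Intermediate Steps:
$d{\left(l,B \right)} = - B l$ ($d{\left(l,B \right)} = B l - 2 B l = - B l$)
$u = 3 i \sqrt{2}$ ($u = \sqrt{-18} = 3 i \sqrt{2} \approx 4.2426 i$)
$d{\left(-3,b{\left(2,5 \right)} \right)} u \left(\left(-1\right) 75\right) = \left(-1\right) 2 \left(-3\right) 3 i \sqrt{2} \left(\left(-1\right) 75\right) = 6 \cdot 3 i \sqrt{2} \left(-75\right) = 18 i \sqrt{2} \left(-75\right) = - 1350 i \sqrt{2}$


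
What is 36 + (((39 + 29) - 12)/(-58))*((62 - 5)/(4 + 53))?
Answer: 1016/29 ≈ 35.034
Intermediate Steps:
36 + (((39 + 29) - 12)/(-58))*((62 - 5)/(4 + 53)) = 36 + ((68 - 12)*(-1/58))*(57/57) = 36 + (56*(-1/58))*(57*(1/57)) = 36 - 28/29*1 = 36 - 28/29 = 1016/29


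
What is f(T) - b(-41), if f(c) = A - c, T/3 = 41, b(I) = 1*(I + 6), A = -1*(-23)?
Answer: -65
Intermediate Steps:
A = 23
b(I) = 6 + I (b(I) = 1*(6 + I) = 6 + I)
T = 123 (T = 3*41 = 123)
f(c) = 23 - c
f(T) - b(-41) = (23 - 1*123) - (6 - 41) = (23 - 123) - 1*(-35) = -100 + 35 = -65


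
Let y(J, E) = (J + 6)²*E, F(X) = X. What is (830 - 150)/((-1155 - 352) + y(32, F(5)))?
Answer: 680/5713 ≈ 0.11903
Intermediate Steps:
y(J, E) = E*(6 + J)² (y(J, E) = (6 + J)²*E = E*(6 + J)²)
(830 - 150)/((-1155 - 352) + y(32, F(5))) = (830 - 150)/((-1155 - 352) + 5*(6 + 32)²) = 680/(-1507 + 5*38²) = 680/(-1507 + 5*1444) = 680/(-1507 + 7220) = 680/5713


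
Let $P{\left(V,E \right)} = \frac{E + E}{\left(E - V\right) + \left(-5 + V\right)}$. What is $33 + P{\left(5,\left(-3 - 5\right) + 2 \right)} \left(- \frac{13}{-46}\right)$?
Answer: $\frac{8427}{253} \approx 33.308$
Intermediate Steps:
$P{\left(V,E \right)} = \frac{2 E}{-5 + E}$
$33 + P{\left(5,\left(-3 - 5\right) + 2 \right)} \left(- \frac{13}{-46}\right) = 33 + \frac{2 \left(\left(-3 - 5\right) + 2\right)}{-5 + \left(\left(-3 - 5\right) + 2\right)} \left(- \frac{13}{-46}\right) = 33 + \frac{2 \left(-8 + 2\right)}{-5 + \left(-8 + 2\right)} \left(\left(-13\right) \left(- \frac{1}{46}\right)\right) = 33 + 2 \left(-6\right) \frac{1}{-5 - 6} \cdot \frac{13}{46} = 33 + 2 \left(-6\right) \frac{1}{-11} \cdot \frac{13}{46} = 33 + 2 \left(-6\right) \left(- \frac{1}{11}\right) \frac{13}{46} = 33 + \frac{12}{11} \cdot \frac{13}{46} = 33 + \frac{78}{253} = \frac{8427}{253}$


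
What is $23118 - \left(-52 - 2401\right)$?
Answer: $25571$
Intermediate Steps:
$23118 - \left(-52 - 2401\right) = 23118 - -2453 = 23118 + 2453 = 25571$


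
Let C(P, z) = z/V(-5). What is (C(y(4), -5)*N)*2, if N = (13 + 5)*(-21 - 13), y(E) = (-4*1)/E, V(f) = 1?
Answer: 6120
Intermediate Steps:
y(E) = -4/E
C(P, z) = z (C(P, z) = z/1 = z*1 = z)
N = -612 (N = 18*(-34) = -612)
(C(y(4), -5)*N)*2 = -5*(-612)*2 = 3060*2 = 6120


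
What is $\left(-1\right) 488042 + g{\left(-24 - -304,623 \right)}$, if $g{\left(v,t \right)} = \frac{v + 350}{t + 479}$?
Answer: $- \frac{268910827}{551} \approx -4.8804 \cdot 10^{5}$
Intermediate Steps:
$g{\left(v,t \right)} = \frac{350 + v}{479 + t}$
$\left(-1\right) 488042 + g{\left(-24 - -304,623 \right)} = \left(-1\right) 488042 + \frac{350 - -280}{479 + 623} = -488042 + \frac{350 + \left(-24 + 304\right)}{1102} = -488042 + \frac{350 + 280}{1102} = -488042 + \frac{1}{1102} \cdot 630 = -488042 + \frac{315}{551} = - \frac{268910827}{551}$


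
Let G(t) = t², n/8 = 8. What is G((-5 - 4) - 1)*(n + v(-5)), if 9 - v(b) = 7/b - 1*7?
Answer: 8140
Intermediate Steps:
n = 64 (n = 8*8 = 64)
v(b) = 16 - 7/b (v(b) = 9 - (7/b - 1*7) = 9 - (7/b - 7) = 9 - (-7 + 7/b) = 9 + (7 - 7/b) = 16 - 7/b)
G((-5 - 4) - 1)*(n + v(-5)) = ((-5 - 4) - 1)²*(64 + (16 - 7/(-5))) = (-9 - 1)²*(64 + (16 - 7*(-⅕))) = (-10)²*(64 + (16 + 7/5)) = 100*(64 + 87/5) = 100*(407/5) = 8140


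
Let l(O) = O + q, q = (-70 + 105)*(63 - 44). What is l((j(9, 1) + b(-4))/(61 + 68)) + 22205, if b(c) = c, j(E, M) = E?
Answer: 2950235/129 ≈ 22870.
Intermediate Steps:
q = 665 (q = 35*19 = 665)
l(O) = 665 + O (l(O) = O + 665 = 665 + O)
l((j(9, 1) + b(-4))/(61 + 68)) + 22205 = (665 + (9 - 4)/(61 + 68)) + 22205 = (665 + 5/129) + 22205 = 85790/129 + 22205 = 2950235/129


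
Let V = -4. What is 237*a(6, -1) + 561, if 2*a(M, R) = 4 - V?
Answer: 1509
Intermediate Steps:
a(M, R) = 4 (a(M, R) = (4 - 1*(-4))/2 = (4 + 4)/2 = (½)*8 = 4)
237*a(6, -1) + 561 = 237*4 + 561 = 948 + 561 = 1509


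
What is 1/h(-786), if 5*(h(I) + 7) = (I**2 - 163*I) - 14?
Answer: 1/149173 ≈ 6.7036e-6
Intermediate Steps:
h(I) = -49/5 - 163*I/5 + I**2/5 (h(I) = -7 + ((I**2 - 163*I) - 14)/5 = -7 + (-14 + I**2 - 163*I)/5 = -7 + (-14/5 - 163*I/5 + I**2/5) = -49/5 - 163*I/5 + I**2/5)
1/h(-786) = 1/(-49/5 - 163/5*(-786) + (1/5)*(-786)**2) = 1/(-49/5 + 128118/5 + (1/5)*617796) = 1/(-49/5 + 128118/5 + 617796/5) = 1/149173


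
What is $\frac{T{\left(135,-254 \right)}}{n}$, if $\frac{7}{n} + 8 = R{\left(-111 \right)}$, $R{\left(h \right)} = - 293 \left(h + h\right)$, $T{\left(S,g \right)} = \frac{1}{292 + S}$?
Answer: $\frac{65038}{2989} \approx 21.759$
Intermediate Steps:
$R{\left(h \right)} = - 586 h$ ($R{\left(h \right)} = - 293 \cdot 2 h = - 586 h$)
$n = \frac{7}{65038}$ ($n = \frac{7}{-8 - -65046} = \frac{7}{-8 + 65046} = \frac{7}{65038} \approx 0.00010763$)
$\frac{T{\left(135,-254 \right)}}{n} = \frac{1}{\left(292 + 135\right) \frac{7}{65038}} = \frac{1}{427} \cdot \frac{65038}{7} = \frac{65038}{2989}$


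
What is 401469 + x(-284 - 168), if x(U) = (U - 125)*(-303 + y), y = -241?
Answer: 715357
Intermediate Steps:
x(U) = 68000 - 544*U (x(U) = (U - 125)*(-303 - 241) = (-125 + U)*(-544) = 68000 - 544*U)
401469 + x(-284 - 168) = 401469 + (68000 - 544*(-284 - 168)) = 401469 + (68000 - 544*(-452)) = 401469 + (68000 + 245888) = 401469 + 313888 = 715357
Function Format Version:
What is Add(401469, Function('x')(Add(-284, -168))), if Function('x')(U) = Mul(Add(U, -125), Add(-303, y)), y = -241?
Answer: 715357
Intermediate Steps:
Function('x')(U) = Add(68000, Mul(-544, U)) (Function('x')(U) = Mul(Add(U, -125), Add(-303, -241)) = Mul(Add(-125, U), -544) = Add(68000, Mul(-544, U)))
Add(401469, Function('x')(Add(-284, -168))) = Add(401469, Add(68000, Mul(-544, Add(-284, -168)))) = Add(401469, Add(68000, Mul(-544, -452))) = Add(401469, Add(68000, 245888)) = Add(401469, 313888) = 715357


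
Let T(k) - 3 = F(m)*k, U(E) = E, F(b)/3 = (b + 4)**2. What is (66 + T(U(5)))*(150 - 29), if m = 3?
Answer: 97284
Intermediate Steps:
F(b) = 3*(4 + b)**2 (F(b) = 3*(b + 4)**2 = 3*(4 + b)**2)
T(k) = 3 + 147*k (T(k) = 3 + (3*(4 + 3)**2)*k = 3 + (3*7**2)*k = 3 + (3*49)*k = 3 + 147*k)
(66 + T(U(5)))*(150 - 29) = (66 + (3 + 147*5))*(150 - 29) = (66 + (3 + 735))*121 = (66 + 738)*121 = 804*121 = 97284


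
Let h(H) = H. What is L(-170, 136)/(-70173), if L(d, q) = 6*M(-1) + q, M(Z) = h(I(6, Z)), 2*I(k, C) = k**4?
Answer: -4024/70173 ≈ -0.057344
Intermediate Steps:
I(k, C) = k**4/2
M(Z) = 648 (M(Z) = (1/2)*6**4 = (1/2)*1296 = 648)
L(d, q) = 3888 + q (L(d, q) = 6*648 + q = 3888 + q)
L(-170, 136)/(-70173) = (3888 + 136)/(-70173) = 4024*(-1/70173) = -4024/70173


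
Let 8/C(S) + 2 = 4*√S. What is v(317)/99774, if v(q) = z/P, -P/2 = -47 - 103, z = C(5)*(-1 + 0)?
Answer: -1/142177950 - √5/71088975 ≈ -3.8488e-8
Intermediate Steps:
C(S) = 8/(-2 + 4*√S)
z = -4/(-1 + 2*√5) (z = (4/(-1 + 2*√5))*(-1 + 0) = (4/(-1 + 2*√5))*(-1) = -4/(-1 + 2*√5) ≈ -1.1520)
P = 300 (P = -2*(-47 - 103) = -2*(-150) = 300)
v(q) = -1/1425 - 2*√5/1425 (v(q) = (-4/19 - 8*√5/19)/300 = (-4/19 - 8*√5/19)*(1/300) = -1/1425 - 2*√5/1425)
v(317)/99774 = (-1/1425 - 2*√5/1425)/99774 = (-1/1425 - 2*√5/1425)*(1/99774) = -1/142177950 - √5/71088975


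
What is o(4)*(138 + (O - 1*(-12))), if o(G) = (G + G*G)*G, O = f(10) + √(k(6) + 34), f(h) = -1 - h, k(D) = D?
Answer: 11120 + 160*√10 ≈ 11626.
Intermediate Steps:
O = -11 + 2*√10 (O = (-1 - 1*10) + √(6 + 34) = (-1 - 10) + √40 = -11 + 2*√10 ≈ -4.6754)
o(G) = G*(G + G²) (o(G) = (G + G²)*G = G*(G + G²))
o(4)*(138 + (O - 1*(-12))) = (4²*(1 + 4))*(138 + ((-11 + 2*√10) - 1*(-12))) = (16*5)*(138 + ((-11 + 2*√10) + 12)) = 80*(138 + (1 + 2*√10)) = 80*(139 + 2*√10) = 11120 + 160*√10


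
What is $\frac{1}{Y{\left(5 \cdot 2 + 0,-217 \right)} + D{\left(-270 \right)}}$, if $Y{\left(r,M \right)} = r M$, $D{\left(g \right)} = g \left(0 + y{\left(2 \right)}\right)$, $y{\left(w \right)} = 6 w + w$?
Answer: $- \frac{1}{5950} \approx -0.00016807$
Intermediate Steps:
$y{\left(w \right)} = 7 w$
$D{\left(g \right)} = 14 g$ ($D{\left(g \right)} = g \left(0 + 7 \cdot 2\right) = g \left(0 + 14\right) = g 14 = 14 g$)
$Y{\left(r,M \right)} = M r$
$\frac{1}{Y{\left(5 \cdot 2 + 0,-217 \right)} + D{\left(-270 \right)}} = \frac{1}{- 217 \left(5 \cdot 2 + 0\right) + 14 \left(-270\right)} = \frac{1}{- 217 \left(10 + 0\right) - 3780} = \frac{1}{\left(-217\right) 10 - 3780} = \frac{1}{-2170 - 3780} = \frac{1}{-5950} = - \frac{1}{5950}$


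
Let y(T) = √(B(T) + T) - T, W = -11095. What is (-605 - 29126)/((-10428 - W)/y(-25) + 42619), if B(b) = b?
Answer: 148655*(-√2 + 5*I)/(23*(-46354*I + 9265*√2)) ≈ -0.6972 - 0.00011424*I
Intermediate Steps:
y(T) = -T + √2*√T (y(T) = √(T + T) - T = √(2*T) - T = √2*√T - T = -T + √2*√T)
(-605 - 29126)/((-10428 - W)/y(-25) + 42619) = (-605 - 29126)/((-10428 - 1*(-11095))/(-1*(-25) + √2*√(-25)) + 42619) = -29731/((-10428 + 11095)/(25 + √2*(5*I)) + 42619) = -29731/(667/(25 + 5*I*√2) + 42619) = -29731/(42619 + 667/(25 + 5*I*√2))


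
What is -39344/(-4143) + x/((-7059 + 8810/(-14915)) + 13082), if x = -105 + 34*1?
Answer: 705931481969/74428361121 ≈ 9.4847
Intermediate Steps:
x = -71 (x = -105 + 34 = -71)
-39344/(-4143) + x/((-7059 + 8810/(-14915)) + 13082) = -39344/(-4143) - 71/((-7059 + 8810/(-14915)) + 13082) = -39344*(-1/4143) - 71/((-7059 + 8810*(-1/14915)) + 13082) = 39344/4143 - 71/((-7059 - 1762/2983) + 13082) = 39344/4143 - 71/(-21058759/2983 + 13082) = 39344/4143 - 71/17964847/2983 = 39344/4143 - 71*2983/17964847 = 39344/4143 - 211793/17964847 = 705931481969/74428361121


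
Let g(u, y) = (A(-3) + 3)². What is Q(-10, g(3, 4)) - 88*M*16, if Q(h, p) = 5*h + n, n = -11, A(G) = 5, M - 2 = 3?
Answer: -7101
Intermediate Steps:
M = 5 (M = 2 + 3 = 5)
g(u, y) = 64 (g(u, y) = (5 + 3)² = 8² = 64)
Q(h, p) = -11 + 5*h (Q(h, p) = 5*h - 11 = -11 + 5*h)
Q(-10, g(3, 4)) - 88*M*16 = (-11 + 5*(-10)) - 440*16 = (-11 - 50) - 88*80 = -61 - 7040 = -7101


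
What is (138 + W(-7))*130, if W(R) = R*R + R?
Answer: 23400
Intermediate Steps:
W(R) = R + R**2 (W(R) = R**2 + R = R + R**2)
(138 + W(-7))*130 = (138 - 7*(1 - 7))*130 = (138 - 7*(-6))*130 = (138 + 42)*130 = 180*130 = 23400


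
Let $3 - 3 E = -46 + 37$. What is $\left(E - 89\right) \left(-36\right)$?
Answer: $3060$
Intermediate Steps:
$E = 4$ ($E = 1 - \frac{-46 + 37}{3} = 1 - -3 = 1 + 3 = 4$)
$\left(E - 89\right) \left(-36\right) = \left(4 - 89\right) \left(-36\right) = \left(-85\right) \left(-36\right) = 3060$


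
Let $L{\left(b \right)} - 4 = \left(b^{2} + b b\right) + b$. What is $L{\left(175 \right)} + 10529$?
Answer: $71958$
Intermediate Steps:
$L{\left(b \right)} = 4 + b + 2 b^{2}$ ($L{\left(b \right)} = 4 + \left(\left(b^{2} + b b\right) + b\right) = 4 + \left(\left(b^{2} + b^{2}\right) + b\right) = 4 + \left(2 b^{2} + b\right) = 4 + \left(b + 2 b^{2}\right) = 4 + b + 2 b^{2}$)
$L{\left(175 \right)} + 10529 = \left(4 + 175 + 2 \cdot 175^{2}\right) + 10529 = \left(4 + 175 + 2 \cdot 30625\right) + 10529 = \left(4 + 175 + 61250\right) + 10529 = 61429 + 10529 = 71958$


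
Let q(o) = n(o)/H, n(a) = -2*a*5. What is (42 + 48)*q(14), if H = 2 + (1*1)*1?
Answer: -4200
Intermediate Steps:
n(a) = -10*a
H = 3 (H = 2 + 1*1 = 2 + 1 = 3)
q(o) = -10*o/3
(42 + 48)*q(14) = (42 + 48)*(-10/3*14) = 90*(-140/3) = -4200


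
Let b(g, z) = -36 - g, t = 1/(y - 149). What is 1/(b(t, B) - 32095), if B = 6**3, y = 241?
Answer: -92/2956053 ≈ -3.1123e-5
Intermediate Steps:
B = 216
t = 1/92 (t = 1/(241 - 149) = 1/92 ≈ 0.010870)
1/(b(t, B) - 32095) = 1/((-36 - 1*1/92) - 32095) = 1/((-36 - 1/92) - 32095) = 1/(-3313/92 - 32095) = 1/(-2956053/92) = -92/2956053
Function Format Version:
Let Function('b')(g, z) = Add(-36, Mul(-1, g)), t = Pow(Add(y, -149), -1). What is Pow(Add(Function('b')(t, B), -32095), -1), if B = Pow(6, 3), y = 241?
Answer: Rational(-92, 2956053) ≈ -3.1123e-5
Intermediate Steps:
B = 216
t = Rational(1, 92) (t = Pow(Add(241, -149), -1) = Pow(92, -1) = Rational(1, 92) ≈ 0.010870)
Pow(Add(Function('b')(t, B), -32095), -1) = Pow(Add(Add(-36, Mul(-1, Rational(1, 92))), -32095), -1) = Pow(Add(Add(-36, Rational(-1, 92)), -32095), -1) = Pow(Add(Rational(-3313, 92), -32095), -1) = Pow(Rational(-2956053, 92), -1) = Rational(-92, 2956053)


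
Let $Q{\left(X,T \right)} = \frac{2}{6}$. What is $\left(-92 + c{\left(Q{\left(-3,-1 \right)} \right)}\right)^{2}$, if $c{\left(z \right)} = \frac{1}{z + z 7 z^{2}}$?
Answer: $\frac{2088025}{256} \approx 8156.3$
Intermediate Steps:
$Q{\left(X,T \right)} = \frac{1}{3}$ ($Q{\left(X,T \right)} = 2 \cdot \frac{1}{6} = \frac{1}{3}$)
$c{\left(z \right)} = \frac{1}{z + 7 z^{3}}$ ($c{\left(z \right)} = \frac{1}{z + 7 z z^{2}} = \frac{1}{z + 7 z^{3}}$)
$\left(-92 + c{\left(Q{\left(-3,-1 \right)} \right)}\right)^{2} = \left(-92 + \frac{1}{\frac{1}{3} + \frac{7}{27}}\right)^{2} = \left(-92 + \frac{1}{\frac{16}{27}}\right)^{2} = \left(-92 + \frac{27}{16}\right)^{2} = \left(- \frac{1445}{16}\right)^{2} = \frac{2088025}{256}$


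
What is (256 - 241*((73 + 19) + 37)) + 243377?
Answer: 212544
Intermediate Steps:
(256 - 241*((73 + 19) + 37)) + 243377 = (256 - 241*(92 + 37)) + 243377 = (256 - 241*129) + 243377 = (256 - 31089) + 243377 = -30833 + 243377 = 212544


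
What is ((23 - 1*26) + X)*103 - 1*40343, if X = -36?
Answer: -44360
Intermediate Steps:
((23 - 1*26) + X)*103 - 1*40343 = ((23 - 1*26) - 36)*103 - 1*40343 = ((23 - 26) - 36)*103 - 40343 = (-3 - 36)*103 - 40343 = -39*103 - 40343 = -4017 - 40343 = -44360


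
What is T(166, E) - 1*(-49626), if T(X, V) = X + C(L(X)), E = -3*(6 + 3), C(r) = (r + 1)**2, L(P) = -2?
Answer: 49793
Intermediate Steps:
C(r) = (1 + r)**2
E = -27 (E = -3*9 = -27)
T(X, V) = 1 + X (T(X, V) = X + (1 - 2)**2 = X + (-1)**2 = X + 1 = 1 + X)
T(166, E) - 1*(-49626) = (1 + 166) - 1*(-49626) = 167 + 49626 = 49793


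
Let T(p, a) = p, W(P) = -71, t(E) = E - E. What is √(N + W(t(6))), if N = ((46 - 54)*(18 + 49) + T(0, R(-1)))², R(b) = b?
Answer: 5*√11489 ≈ 535.93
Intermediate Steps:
t(E) = 0
N = 287296 (N = ((46 - 54)*(18 + 49) + 0)² = (-8*67 + 0)² = (-536 + 0)² = (-536)² = 287296)
√(N + W(t(6))) = √(287296 - 71) = √287225 = 5*√11489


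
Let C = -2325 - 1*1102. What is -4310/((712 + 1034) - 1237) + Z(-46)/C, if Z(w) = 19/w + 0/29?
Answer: -679427349/80239778 ≈ -8.4675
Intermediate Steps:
Z(w) = 19/w (Z(w) = 19/w + 0*(1/29) = 19/w + 0 = 19/w)
C = -3427 (C = -2325 - 1102 = -3427)
-4310/((712 + 1034) - 1237) + Z(-46)/C = -4310/((712 + 1034) - 1237) + (19/(-46))/(-3427) = -4310/(1746 - 1237) + (19*(-1/46))*(-1/3427) = -4310/509 - 19/46*(-1/3427) = -4310*1/509 + 19/157642 = -4310/509 + 19/157642 = -679427349/80239778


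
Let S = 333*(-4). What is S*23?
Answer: -30636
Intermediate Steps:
S = -1332
S*23 = -1332*23 = -30636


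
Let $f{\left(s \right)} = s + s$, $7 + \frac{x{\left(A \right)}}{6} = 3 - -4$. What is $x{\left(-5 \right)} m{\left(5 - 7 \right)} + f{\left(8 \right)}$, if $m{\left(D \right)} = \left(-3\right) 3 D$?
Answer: $16$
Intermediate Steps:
$m{\left(D \right)} = - 9 D$
$x{\left(A \right)} = 0$ ($x{\left(A \right)} = -42 + 6 \left(3 - -4\right) = -42 + 6 \left(3 + 4\right) = -42 + 6 \cdot 7 = -42 + 42 = 0$)
$f{\left(s \right)} = 2 s$
$x{\left(-5 \right)} m{\left(5 - 7 \right)} + f{\left(8 \right)} = 0 \left(- 9 \left(5 - 7\right)\right) + 2 \cdot 8 = 0 \left(- 9 \left(5 - 7\right)\right) + 16 = 0 \left(\left(-9\right) \left(-2\right)\right) + 16 = 0 \cdot 18 + 16 = 0 + 16 = 16$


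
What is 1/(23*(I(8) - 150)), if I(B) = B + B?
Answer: -1/3082 ≈ -0.00032446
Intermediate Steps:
I(B) = 2*B
1/(23*(I(8) - 150)) = 1/(23*(2*8 - 150)) = 1/(23*(16 - 150)) = 1/(23*(-134)) = 1/(-3082) = -1/3082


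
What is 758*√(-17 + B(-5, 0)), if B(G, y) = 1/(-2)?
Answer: 379*I*√70 ≈ 3170.9*I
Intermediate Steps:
B(G, y) = -½
758*√(-17 + B(-5, 0)) = 758*√(-17 - ½) = 758*√(-35/2) = 758*(I*√70/2) = 379*I*√70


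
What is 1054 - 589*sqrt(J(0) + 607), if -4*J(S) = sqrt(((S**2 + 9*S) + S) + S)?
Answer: 1054 - 589*sqrt(607) ≈ -13457.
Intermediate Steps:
J(S) = -sqrt(S**2 + 11*S)/4 (J(S) = -sqrt(((S**2 + 9*S) + S) + S)/4 = -sqrt((S**2 + 10*S) + S)/4 = -sqrt(S**2 + 11*S)/4)
1054 - 589*sqrt(J(0) + 607) = 1054 - 589*sqrt(-sqrt(0*(11 + 0))/4 + 607) = 1054 - 589*sqrt(-sqrt(0*11)/4 + 607) = 1054 - 589*sqrt(-sqrt(0)/4 + 607) = 1054 - 589*sqrt(-1/4*0 + 607) = 1054 - 589*sqrt(0 + 607) = 1054 - 589*sqrt(607)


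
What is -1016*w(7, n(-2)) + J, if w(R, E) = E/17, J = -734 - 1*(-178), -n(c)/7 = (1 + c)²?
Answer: -2340/17 ≈ -137.65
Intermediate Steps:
n(c) = -7*(1 + c)²
J = -556 (J = -734 + 178 = -556)
w(R, E) = E/17 (w(R, E) = E*(1/17) = E/17)
-1016*w(7, n(-2)) + J = -1016*(-7*(1 - 2)²)/17 - 556 = -1016*(-7*(-1)²)/17 - 556 = -1016*(-7*1)/17 - 556 = -1016*(-7)/17 - 556 = -1016*(-7/17) - 556 = 7112/17 - 556 = -2340/17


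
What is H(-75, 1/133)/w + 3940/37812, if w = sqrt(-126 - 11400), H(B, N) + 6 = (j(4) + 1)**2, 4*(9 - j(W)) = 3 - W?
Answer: 985/9453 - 1585*I*sqrt(11526)/184416 ≈ 0.1042 - 0.92272*I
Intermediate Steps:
j(W) = 33/4 + W/4 (j(W) = 9 - (3 - W)/4 = 9 + (-3/4 + W/4) = 33/4 + W/4)
H(B, N) = 1585/16 (H(B, N) = -6 + ((33/4 + (1/4)*4) + 1)**2 = -6 + ((33/4 + 1) + 1)**2 = -6 + (37/4 + 1)**2 = -6 + (41/4)**2 = -6 + 1681/16 = 1585/16)
w = I*sqrt(11526) (w = sqrt(-11526) = I*sqrt(11526) ≈ 107.36*I)
H(-75, 1/133)/w + 3940/37812 = 1585/(16*((I*sqrt(11526)))) + 3940/37812 = 1585*(-I*sqrt(11526)/11526)/16 + 3940*(1/37812) = -1585*I*sqrt(11526)/184416 + 985/9453 = 985/9453 - 1585*I*sqrt(11526)/184416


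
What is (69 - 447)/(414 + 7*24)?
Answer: -63/97 ≈ -0.64948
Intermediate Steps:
(69 - 447)/(414 + 7*24) = -378/(414 + 168) = -378/582 = -378*1/582 = -63/97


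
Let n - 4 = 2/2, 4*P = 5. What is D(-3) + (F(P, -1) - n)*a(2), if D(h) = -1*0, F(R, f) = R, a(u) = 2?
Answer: -15/2 ≈ -7.5000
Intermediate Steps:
P = 5/4 (P = (1/4)*5 = 5/4 ≈ 1.2500)
n = 5 (n = 4 + 2/2 = 4 + 2*(1/2) = 4 + 1 = 5)
D(h) = 0
D(-3) + (F(P, -1) - n)*a(2) = 0 + (5/4 - 1*5)*2 = 0 + (5/4 - 5)*2 = 0 - 15/4*2 = 0 - 15/2 = -15/2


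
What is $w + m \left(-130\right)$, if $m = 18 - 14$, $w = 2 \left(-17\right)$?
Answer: $-554$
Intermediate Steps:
$w = -34$
$m = 4$ ($m = 18 - 14 = 4$)
$w + m \left(-130\right) = -34 + 4 \left(-130\right) = -34 - 520 = -554$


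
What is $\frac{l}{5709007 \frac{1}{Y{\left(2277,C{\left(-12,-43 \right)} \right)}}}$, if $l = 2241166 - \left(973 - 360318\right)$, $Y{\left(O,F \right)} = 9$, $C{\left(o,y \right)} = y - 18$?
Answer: $\frac{23404599}{5709007} \approx 4.0996$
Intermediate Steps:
$C{\left(o,y \right)} = -18 + y$
$l = 2600511$ ($l = 2241166 - \left(973 - 360318\right) = 2241166 - -359345 = 2241166 + 359345 = 2600511$)
$\frac{l}{5709007 \frac{1}{Y{\left(2277,C{\left(-12,-43 \right)} \right)}}} = \frac{2600511}{5709007 \cdot \frac{1}{9}} = \frac{2600511}{\frac{5709007}{9}} = 2600511 \cdot \frac{9}{5709007} = \frac{23404599}{5709007}$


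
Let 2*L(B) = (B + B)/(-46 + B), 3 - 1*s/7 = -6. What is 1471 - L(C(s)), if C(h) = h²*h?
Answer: 367501424/250001 ≈ 1470.0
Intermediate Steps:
s = 63 (s = 21 - 7*(-6) = 21 + 42 = 63)
C(h) = h³
L(B) = B/(-46 + B) (L(B) = ((B + B)/(-46 + B))/2 = ((2*B)/(-46 + B))/2 = (2*B/(-46 + B))/2 = B/(-46 + B))
1471 - L(C(s)) = 1471 - 63³/(-46 + 63³) = 1471 - 250047/(-46 + 250047) = 1471 - 250047/250001 = 367501424/250001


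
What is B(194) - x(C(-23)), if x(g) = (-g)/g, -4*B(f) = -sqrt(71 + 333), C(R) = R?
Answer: 1 + sqrt(101)/2 ≈ 6.0249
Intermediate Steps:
B(f) = sqrt(101)/2 (B(f) = -(-1)*sqrt(71 + 333)/4 = -(-1)*sqrt(404)/4 = -(-1)*2*sqrt(101)/4 = -(-1)*sqrt(101)/2 = sqrt(101)/2)
x(g) = -1
B(194) - x(C(-23)) = sqrt(101)/2 - 1*(-1) = sqrt(101)/2 + 1 = 1 + sqrt(101)/2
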